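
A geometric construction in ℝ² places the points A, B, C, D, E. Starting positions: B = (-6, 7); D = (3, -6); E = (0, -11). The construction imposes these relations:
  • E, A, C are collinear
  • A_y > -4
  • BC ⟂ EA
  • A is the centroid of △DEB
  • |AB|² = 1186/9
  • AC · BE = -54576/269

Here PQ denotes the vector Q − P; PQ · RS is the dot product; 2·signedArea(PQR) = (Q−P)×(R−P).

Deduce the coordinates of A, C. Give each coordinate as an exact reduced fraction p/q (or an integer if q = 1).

1. A_x = -1  [A is the centroid of △DEB]
2. A_y = -10/3  [A is the centroid of △DEB]
   → A = (-1, -10/3)
3. C_x = -648/269  [E, A, C are collinear ∩ BC ⟂ EA]
4. C_y = 2009/269  [E, A, C are collinear ∩ BC ⟂ EA]
   → C = (-648/269, 2009/269)

A = (-1, -10/3)
C = (-648/269, 2009/269)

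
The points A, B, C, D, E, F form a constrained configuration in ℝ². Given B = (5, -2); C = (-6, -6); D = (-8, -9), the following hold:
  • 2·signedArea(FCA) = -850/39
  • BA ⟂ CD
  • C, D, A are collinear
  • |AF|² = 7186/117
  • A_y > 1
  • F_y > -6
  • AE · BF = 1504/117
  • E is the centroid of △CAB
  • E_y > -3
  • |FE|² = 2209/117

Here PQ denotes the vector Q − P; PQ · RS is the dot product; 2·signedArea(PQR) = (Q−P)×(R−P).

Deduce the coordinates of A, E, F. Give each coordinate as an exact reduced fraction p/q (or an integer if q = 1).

A = (-10/13, 24/13)
E = (-23/39, -80/39)
F = (-3, -17/3)

1. A_x = -10/13  [C, D, A are collinear ∩ BA ⟂ CD]
2. A_y = 24/13  [C, D, A are collinear ∩ BA ⟂ CD]
   → A = (-10/13, 24/13)
3. E_x = -23/39  [E is the centroid of △CAB]
4. E_y = -80/39  [E is the centroid of △CAB]
   → E = (-23/39, -80/39)
5. F_x = -3  [2·signedArea(FCA) = -850/39 ∩ AE · BF = 1504/117]
6. F_y = -17/3  [2·signedArea(FCA) = -850/39 ∩ AE · BF = 1504/117]
   → F = (-3, -17/3)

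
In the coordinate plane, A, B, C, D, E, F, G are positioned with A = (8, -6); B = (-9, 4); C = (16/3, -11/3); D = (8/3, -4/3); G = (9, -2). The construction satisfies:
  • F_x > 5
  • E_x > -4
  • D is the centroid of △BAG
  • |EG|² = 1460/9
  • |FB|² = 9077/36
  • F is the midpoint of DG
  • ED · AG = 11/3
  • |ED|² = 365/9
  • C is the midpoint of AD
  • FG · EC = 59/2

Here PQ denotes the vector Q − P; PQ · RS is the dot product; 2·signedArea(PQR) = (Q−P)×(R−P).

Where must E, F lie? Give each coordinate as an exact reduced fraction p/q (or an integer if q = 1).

1. F_x = 35/6  [F is the midpoint of DG]
2. F_y = -5/3  [F is the midpoint of DG]
   → F = (35/6, -5/3)
3. E_x = -11/3  [ED · AG = 11/3 ∩ FG · EC = 59/2]
4. E_y = -2/3  [ED · AG = 11/3 ∩ FG · EC = 59/2]
   → E = (-11/3, -2/3)

E = (-11/3, -2/3)
F = (35/6, -5/3)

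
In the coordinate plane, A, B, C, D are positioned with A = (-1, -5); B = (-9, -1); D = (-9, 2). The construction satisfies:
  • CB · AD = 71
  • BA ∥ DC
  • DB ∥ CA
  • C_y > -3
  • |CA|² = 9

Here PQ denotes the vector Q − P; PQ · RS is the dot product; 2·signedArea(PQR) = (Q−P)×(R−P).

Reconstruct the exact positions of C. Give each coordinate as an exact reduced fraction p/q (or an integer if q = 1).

1. C_x = -1  [DB ∥ CA ∩ BA ∥ DC]
2. C_y = -2  [DB ∥ CA ∩ BA ∥ DC]
   → C = (-1, -2)

C = (-1, -2)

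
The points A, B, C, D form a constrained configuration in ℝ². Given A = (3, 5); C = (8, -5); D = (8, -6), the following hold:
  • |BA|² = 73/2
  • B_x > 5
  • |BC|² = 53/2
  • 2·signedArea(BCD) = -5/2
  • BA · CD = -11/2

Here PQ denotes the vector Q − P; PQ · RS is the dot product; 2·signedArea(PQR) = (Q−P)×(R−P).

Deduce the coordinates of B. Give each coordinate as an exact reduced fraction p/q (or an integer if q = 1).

1. B_x = 11/2  [2·signedArea(BCD) = -5/2 ∩ BA · CD = -11/2]
2. B_y = -1/2  [2·signedArea(BCD) = -5/2 ∩ BA · CD = -11/2]
   → B = (11/2, -1/2)

B = (11/2, -1/2)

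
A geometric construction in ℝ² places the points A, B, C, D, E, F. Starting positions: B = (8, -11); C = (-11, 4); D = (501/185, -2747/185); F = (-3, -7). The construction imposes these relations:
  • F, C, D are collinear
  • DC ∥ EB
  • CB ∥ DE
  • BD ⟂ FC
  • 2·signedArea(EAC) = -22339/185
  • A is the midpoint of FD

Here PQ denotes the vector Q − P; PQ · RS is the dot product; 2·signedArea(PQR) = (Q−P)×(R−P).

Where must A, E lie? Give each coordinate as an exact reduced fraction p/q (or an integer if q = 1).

1. A_x = -27/185  [A is the midpoint of FD]
2. A_y = -2021/185  [A is the midpoint of FD]
   → A = (-27/185, -2021/185)
3. E_x = 4016/185  [DC ∥ EB ∩ CB ∥ DE]
4. E_y = -5522/185  [DC ∥ EB ∩ CB ∥ DE]
   → E = (4016/185, -5522/185)

A = (-27/185, -2021/185)
E = (4016/185, -5522/185)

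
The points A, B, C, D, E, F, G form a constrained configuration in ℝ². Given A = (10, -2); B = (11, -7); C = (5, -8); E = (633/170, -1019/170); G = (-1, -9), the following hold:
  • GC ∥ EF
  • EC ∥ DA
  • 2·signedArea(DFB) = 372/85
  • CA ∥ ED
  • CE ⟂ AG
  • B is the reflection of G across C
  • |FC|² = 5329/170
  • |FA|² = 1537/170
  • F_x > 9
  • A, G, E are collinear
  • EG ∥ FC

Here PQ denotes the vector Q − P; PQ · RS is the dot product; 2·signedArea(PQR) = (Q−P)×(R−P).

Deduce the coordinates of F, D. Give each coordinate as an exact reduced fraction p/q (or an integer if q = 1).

1. F_x = 1653/170  [EG ∥ FC ∩ GC ∥ EF]
2. F_y = -849/170  [EG ∥ FC ∩ GC ∥ EF]
   → F = (1653/170, -849/170)
3. D_x = 1483/170  [EC ∥ DA ∩ CA ∥ ED]
4. D_y = 1/170  [EC ∥ DA ∩ CA ∥ ED]
   → D = (1483/170, 1/170)

D = (1483/170, 1/170)
F = (1653/170, -849/170)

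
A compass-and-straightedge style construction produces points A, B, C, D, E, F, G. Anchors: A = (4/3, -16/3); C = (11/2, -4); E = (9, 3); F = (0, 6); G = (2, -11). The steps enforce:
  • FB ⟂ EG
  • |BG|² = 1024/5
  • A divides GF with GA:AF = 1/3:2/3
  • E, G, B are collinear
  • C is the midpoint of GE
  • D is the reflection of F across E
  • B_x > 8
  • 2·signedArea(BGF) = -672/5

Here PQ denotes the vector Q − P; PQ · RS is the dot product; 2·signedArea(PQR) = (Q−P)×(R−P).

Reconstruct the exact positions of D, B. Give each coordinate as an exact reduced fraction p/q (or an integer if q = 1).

B = (42/5, 9/5)
D = (18, 0)

1. D_x = 18  [D is the reflection of F across E]
2. D_y = 0  [D is the reflection of F across E]
   → D = (18, 0)
3. B_x = 42/5  [E, G, B are collinear ∩ FB ⟂ EG]
4. B_y = 9/5  [E, G, B are collinear ∩ FB ⟂ EG]
   → B = (42/5, 9/5)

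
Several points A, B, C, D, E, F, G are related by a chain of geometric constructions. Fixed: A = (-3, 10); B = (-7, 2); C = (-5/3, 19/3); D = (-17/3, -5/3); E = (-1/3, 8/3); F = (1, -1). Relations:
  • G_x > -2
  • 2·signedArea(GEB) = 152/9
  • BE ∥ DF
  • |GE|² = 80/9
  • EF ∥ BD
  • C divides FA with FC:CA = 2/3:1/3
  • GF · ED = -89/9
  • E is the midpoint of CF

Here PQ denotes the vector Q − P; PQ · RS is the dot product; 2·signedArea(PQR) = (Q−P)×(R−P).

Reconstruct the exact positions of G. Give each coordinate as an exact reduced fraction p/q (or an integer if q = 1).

G = (-5/3, 0)

1. G_x = -5/3  [2·signedArea(GEB) = 152/9 ∩ GF · ED = -89/9]
2. G_y = 0  [2·signedArea(GEB) = 152/9 ∩ GF · ED = -89/9]
   → G = (-5/3, 0)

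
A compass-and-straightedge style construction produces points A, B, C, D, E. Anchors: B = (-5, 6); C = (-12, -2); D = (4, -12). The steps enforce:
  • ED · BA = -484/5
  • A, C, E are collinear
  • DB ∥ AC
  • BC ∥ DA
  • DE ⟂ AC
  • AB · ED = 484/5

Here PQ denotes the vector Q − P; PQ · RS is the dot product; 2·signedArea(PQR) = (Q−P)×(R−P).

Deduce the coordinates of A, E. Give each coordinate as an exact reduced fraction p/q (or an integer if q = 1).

1. A_x = -3  [DB ∥ AC ∩ BC ∥ DA]
2. A_y = -20  [DB ∥ AC ∩ BC ∥ DA]
   → A = (-3, -20)
3. E_x = -24/5  [A, C, E are collinear ∩ DE ⟂ AC]
4. E_y = -82/5  [A, C, E are collinear ∩ DE ⟂ AC]
   → E = (-24/5, -82/5)

A = (-3, -20)
E = (-24/5, -82/5)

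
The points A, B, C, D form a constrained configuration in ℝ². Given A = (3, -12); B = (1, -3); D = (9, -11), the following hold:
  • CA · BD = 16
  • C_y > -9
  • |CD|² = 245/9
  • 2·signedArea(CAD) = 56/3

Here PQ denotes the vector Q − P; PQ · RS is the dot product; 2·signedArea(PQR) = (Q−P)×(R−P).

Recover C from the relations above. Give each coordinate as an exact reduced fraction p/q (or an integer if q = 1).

1. C_x = 13/3  [2·signedArea(CAD) = 56/3 ∩ CA · BD = 16]
2. C_y = -26/3  [2·signedArea(CAD) = 56/3 ∩ CA · BD = 16]
   → C = (13/3, -26/3)

C = (13/3, -26/3)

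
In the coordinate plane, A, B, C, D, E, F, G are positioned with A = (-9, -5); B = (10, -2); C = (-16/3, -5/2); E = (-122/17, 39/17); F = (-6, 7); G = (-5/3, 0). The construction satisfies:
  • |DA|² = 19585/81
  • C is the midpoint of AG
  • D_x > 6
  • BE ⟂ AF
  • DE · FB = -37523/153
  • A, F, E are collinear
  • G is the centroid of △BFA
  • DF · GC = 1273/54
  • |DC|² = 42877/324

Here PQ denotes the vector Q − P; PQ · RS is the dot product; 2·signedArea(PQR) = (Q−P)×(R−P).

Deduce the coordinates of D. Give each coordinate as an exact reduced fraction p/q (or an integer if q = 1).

1. D_x = 55/9  [DF · GC = 1273/54 ∩ DE · FB = -37523/153]
2. D_y = -4/3  [DF · GC = 1273/54 ∩ DE · FB = -37523/153]
   → D = (55/9, -4/3)

D = (55/9, -4/3)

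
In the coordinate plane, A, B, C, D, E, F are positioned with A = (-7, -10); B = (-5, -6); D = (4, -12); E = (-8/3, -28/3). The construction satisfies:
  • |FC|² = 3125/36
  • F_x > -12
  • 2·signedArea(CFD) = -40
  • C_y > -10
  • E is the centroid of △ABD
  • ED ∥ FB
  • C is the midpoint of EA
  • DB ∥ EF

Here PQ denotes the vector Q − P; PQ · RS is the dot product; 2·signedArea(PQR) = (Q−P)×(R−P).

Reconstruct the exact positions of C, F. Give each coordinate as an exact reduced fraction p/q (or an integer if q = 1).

C = (-29/6, -29/3)
F = (-35/3, -10/3)

1. C_x = -29/6  [C is the midpoint of EA]
2. C_y = -29/3  [C is the midpoint of EA]
   → C = (-29/6, -29/3)
3. F_x = -35/3  [ED ∥ FB ∩ DB ∥ EF]
4. F_y = -10/3  [ED ∥ FB ∩ DB ∥ EF]
   → F = (-35/3, -10/3)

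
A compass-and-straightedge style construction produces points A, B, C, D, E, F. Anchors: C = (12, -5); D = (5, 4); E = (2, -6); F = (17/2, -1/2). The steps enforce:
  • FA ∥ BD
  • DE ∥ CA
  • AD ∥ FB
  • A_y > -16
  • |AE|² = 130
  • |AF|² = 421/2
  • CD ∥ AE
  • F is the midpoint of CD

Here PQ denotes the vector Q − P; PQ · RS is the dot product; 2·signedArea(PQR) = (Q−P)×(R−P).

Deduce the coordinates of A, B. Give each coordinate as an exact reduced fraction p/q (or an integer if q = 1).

1. A_x = 9  [CD ∥ AE ∩ DE ∥ CA]
2. A_y = -15  [CD ∥ AE ∩ DE ∥ CA]
   → A = (9, -15)
3. B_x = 9/2  [FA ∥ BD ∩ AD ∥ FB]
4. B_y = 37/2  [FA ∥ BD ∩ AD ∥ FB]
   → B = (9/2, 37/2)

A = (9, -15)
B = (9/2, 37/2)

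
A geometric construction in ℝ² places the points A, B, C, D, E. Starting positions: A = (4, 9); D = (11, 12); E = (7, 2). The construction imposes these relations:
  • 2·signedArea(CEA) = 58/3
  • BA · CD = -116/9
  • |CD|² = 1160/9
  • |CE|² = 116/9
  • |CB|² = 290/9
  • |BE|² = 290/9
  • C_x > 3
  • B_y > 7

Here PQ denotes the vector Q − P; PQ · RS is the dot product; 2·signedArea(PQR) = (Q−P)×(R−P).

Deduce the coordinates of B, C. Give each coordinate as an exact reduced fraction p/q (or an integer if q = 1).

1. C_x = 11/3  [line -7·x + -3·y + 107/3 = 0 ∩ |CD|² = 1160/9]
2. C_y = 10/3  [line -7·x + -3·y + 107/3 = 0 ∩ |CD|² = 1160/9]
   → C = (11/3, 10/3)
3. B_x = 22/3  [line -22/3·x + -26/3·y + 1082/9 = 0 ∩ |BE|² = 290/9]
4. B_y = 23/3  [line -22/3·x + -26/3·y + 1082/9 = 0 ∩ |BE|² = 290/9]
   → B = (22/3, 23/3)

B = (22/3, 23/3)
C = (11/3, 10/3)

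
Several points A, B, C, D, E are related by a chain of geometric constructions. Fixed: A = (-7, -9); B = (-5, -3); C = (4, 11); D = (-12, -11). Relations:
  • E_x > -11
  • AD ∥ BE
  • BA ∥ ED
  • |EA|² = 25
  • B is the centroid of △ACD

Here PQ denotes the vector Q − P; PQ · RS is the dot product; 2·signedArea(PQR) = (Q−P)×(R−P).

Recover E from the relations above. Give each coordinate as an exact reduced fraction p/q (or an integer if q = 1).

E = (-10, -5)

1. E_x = -10  [BA ∥ ED ∩ AD ∥ BE]
2. E_y = -5  [BA ∥ ED ∩ AD ∥ BE]
   → E = (-10, -5)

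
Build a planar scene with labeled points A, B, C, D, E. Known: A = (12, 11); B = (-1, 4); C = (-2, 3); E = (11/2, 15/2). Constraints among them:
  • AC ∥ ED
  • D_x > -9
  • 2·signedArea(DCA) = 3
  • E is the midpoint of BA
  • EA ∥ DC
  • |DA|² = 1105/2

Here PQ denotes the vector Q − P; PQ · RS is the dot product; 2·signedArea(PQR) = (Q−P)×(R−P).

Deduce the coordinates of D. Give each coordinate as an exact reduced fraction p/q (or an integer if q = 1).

1. D_x = -17/2  [EA ∥ DC ∩ AC ∥ ED]
2. D_y = -1/2  [EA ∥ DC ∩ AC ∥ ED]
   → D = (-17/2, -1/2)

D = (-17/2, -1/2)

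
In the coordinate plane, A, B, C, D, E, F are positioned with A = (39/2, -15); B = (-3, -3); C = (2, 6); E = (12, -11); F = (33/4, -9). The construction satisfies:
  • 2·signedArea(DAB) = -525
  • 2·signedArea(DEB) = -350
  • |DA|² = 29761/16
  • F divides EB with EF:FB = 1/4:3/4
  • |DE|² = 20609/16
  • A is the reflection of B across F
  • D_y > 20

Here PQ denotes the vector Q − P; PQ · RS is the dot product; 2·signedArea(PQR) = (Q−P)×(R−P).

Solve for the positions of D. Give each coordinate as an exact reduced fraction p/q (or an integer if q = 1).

1. D_x = -17/4  [line -8·x + -15·y + 281 = 0 ∩ |DA|² = 29761/16]
2. D_y = 21  [line -8·x + -15·y + 281 = 0 ∩ |DA|² = 29761/16]
   → D = (-17/4, 21)

D = (-17/4, 21)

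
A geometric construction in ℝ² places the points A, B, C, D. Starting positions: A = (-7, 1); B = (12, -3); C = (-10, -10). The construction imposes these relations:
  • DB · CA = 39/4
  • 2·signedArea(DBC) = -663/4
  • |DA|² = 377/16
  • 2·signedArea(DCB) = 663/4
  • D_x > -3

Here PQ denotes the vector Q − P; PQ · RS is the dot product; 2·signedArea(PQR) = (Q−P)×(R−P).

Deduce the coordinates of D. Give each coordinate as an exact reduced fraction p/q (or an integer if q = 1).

1. D_x = -9/4  [2·signedArea(DBC) = -663/4 ∩ DB · CA = 39/4]
2. D_y = 0  [2·signedArea(DBC) = -663/4 ∩ DB · CA = 39/4]
   → D = (-9/4, 0)

D = (-9/4, 0)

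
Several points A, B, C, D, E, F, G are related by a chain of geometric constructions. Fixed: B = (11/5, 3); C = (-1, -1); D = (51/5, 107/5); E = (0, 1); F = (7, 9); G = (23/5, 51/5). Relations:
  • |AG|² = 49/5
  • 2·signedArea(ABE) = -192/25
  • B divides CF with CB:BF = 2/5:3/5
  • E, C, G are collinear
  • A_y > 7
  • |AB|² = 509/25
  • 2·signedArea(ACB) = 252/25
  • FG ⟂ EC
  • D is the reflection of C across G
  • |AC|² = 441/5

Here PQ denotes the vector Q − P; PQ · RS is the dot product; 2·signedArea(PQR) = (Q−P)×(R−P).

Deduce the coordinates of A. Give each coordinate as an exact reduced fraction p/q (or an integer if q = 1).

A = (16/5, 37/5)

1. A_x = 16/5  [2·signedArea(ACB) = 252/25 ∩ 2·signedArea(ABE) = -192/25]
2. A_y = 37/5  [2·signedArea(ACB) = 252/25 ∩ 2·signedArea(ABE) = -192/25]
   → A = (16/5, 37/5)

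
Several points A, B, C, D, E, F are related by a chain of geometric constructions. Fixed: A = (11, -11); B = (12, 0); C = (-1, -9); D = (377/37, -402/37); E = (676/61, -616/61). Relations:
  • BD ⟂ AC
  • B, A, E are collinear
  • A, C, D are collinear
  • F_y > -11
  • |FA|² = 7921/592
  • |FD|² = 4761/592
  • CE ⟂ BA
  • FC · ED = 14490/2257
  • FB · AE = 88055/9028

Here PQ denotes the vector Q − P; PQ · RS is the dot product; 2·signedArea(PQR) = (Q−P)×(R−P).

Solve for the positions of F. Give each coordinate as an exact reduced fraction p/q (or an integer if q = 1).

1. F_x = 547/74  [FB · AE = 88055/9028 ∩ FC · ED = 14490/2257]
2. F_y = -1539/148  [FB · AE = 88055/9028 ∩ FC · ED = 14490/2257]
   → F = (547/74, -1539/148)

F = (547/74, -1539/148)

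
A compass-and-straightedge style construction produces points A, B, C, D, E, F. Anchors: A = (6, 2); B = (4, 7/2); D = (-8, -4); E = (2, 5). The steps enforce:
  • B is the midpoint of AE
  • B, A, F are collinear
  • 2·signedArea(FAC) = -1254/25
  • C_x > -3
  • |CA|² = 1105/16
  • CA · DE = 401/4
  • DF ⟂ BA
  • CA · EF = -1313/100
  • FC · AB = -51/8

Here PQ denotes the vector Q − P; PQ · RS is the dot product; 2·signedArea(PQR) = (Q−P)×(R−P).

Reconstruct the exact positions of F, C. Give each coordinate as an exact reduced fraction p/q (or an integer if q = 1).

C = (-2, -1/4)
F = (-2/25, 164/25)

1. F_x = -2/25  [B, A, F are collinear ∩ DF ⟂ BA]
2. F_y = 164/25  [B, A, F are collinear ∩ DF ⟂ BA]
   → F = (-2/25, 164/25)
3. C_x = -2  [CA · EF = -1313/100 ∩ 2·signedArea(FAC) = -1254/25]
4. C_y = -1/4  [CA · EF = -1313/100 ∩ 2·signedArea(FAC) = -1254/25]
   → C = (-2, -1/4)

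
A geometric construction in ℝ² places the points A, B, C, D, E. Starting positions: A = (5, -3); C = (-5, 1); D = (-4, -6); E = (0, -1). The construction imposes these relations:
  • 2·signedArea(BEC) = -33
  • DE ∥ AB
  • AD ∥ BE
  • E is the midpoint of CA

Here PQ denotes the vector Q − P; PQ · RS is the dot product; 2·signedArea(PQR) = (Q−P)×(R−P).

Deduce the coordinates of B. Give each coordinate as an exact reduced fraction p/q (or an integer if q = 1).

B = (9, 2)

1. B_x = 9  [AD ∥ BE ∩ DE ∥ AB]
2. B_y = 2  [AD ∥ BE ∩ DE ∥ AB]
   → B = (9, 2)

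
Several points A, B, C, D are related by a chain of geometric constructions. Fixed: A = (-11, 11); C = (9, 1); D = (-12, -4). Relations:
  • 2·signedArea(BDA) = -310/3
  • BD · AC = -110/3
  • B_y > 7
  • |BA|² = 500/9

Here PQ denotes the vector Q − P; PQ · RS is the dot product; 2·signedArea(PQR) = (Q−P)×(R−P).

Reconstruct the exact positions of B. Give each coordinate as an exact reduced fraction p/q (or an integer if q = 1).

B = (-13/3, 23/3)

1. B_x = -13/3  [BD · AC = -110/3 ∩ 2·signedArea(BDA) = -310/3]
2. B_y = 23/3  [BD · AC = -110/3 ∩ 2·signedArea(BDA) = -310/3]
   → B = (-13/3, 23/3)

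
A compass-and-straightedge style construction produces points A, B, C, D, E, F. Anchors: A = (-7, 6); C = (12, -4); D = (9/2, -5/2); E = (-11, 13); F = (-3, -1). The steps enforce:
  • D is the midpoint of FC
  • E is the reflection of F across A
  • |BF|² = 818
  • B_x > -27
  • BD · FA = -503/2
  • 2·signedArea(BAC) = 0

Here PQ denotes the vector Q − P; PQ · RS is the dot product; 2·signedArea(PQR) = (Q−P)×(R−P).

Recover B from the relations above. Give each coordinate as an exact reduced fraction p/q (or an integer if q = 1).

1. B_x = -26  [2·signedArea(BAC) = 0 ∩ BD · FA = -503/2]
2. B_y = 16  [2·signedArea(BAC) = 0 ∩ BD · FA = -503/2]
   → B = (-26, 16)

B = (-26, 16)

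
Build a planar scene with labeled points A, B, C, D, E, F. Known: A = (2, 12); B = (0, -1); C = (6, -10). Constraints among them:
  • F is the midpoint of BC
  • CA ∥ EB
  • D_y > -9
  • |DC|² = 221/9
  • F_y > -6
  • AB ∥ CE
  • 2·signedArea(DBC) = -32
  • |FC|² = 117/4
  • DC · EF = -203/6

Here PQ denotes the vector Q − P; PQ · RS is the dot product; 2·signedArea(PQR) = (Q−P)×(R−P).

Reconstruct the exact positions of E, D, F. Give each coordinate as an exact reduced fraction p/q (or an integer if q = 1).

1. E_x = 4  [CA ∥ EB ∩ AB ∥ CE]
2. E_y = -23  [CA ∥ EB ∩ AB ∥ CE]
   → E = (4, -23)
3. D_x = 4/3  [line 9·x + 6·y + 38 = 0 ∩ |DC|² = 221/9]
4. D_y = -25/3  [line 9·x + 6·y + 38 = 0 ∩ |DC|² = 221/9]
   → D = (4/3, -25/3)
5. F_x = 3  [F is the midpoint of BC]
6. F_y = -11/2  [F is the midpoint of BC]
   → F = (3, -11/2)

D = (4/3, -25/3)
E = (4, -23)
F = (3, -11/2)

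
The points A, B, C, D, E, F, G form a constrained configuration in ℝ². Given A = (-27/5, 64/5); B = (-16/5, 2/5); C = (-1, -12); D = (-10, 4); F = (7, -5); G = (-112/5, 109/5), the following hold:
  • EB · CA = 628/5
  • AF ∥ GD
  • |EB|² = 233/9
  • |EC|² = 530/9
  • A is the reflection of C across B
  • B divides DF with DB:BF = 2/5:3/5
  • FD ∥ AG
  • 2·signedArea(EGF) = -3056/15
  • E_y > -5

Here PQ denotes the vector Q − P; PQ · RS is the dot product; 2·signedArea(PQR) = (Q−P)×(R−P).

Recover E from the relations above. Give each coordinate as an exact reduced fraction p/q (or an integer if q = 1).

1. E_x = -4/3  [EB · CA = 628/5 ∩ 2·signedArea(EGF) = -3056/15]
2. E_y = -13/3  [EB · CA = 628/5 ∩ 2·signedArea(EGF) = -3056/15]
   → E = (-4/3, -13/3)

E = (-4/3, -13/3)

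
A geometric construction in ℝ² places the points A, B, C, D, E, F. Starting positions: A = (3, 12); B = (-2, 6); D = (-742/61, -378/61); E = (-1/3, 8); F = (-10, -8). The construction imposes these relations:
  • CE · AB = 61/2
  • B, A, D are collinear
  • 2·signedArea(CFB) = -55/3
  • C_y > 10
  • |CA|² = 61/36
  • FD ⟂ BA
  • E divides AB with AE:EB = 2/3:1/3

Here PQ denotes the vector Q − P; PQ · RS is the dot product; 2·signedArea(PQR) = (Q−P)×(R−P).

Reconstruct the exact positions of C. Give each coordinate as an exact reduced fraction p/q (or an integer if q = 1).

C = (13/6, 11)

1. C_x = 13/6  [CE · AB = 61/2 ∩ 2·signedArea(CFB) = -55/3]
2. C_y = 11  [CE · AB = 61/2 ∩ 2·signedArea(CFB) = -55/3]
   → C = (13/6, 11)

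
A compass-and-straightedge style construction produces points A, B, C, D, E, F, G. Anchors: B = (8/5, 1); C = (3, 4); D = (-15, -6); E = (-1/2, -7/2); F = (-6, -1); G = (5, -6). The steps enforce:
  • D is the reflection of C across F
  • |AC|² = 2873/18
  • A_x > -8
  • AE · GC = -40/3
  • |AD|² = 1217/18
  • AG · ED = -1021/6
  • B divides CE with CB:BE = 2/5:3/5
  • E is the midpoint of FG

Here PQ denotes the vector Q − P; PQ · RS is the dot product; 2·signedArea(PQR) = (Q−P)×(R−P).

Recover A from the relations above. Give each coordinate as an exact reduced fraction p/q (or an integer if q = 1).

1. A_x = -43/6  [AE · GC = -40/3 ∩ AG · ED = -1021/6]
2. A_y = -7/2  [AE · GC = -40/3 ∩ AG · ED = -1021/6]
   → A = (-43/6, -7/2)

A = (-43/6, -7/2)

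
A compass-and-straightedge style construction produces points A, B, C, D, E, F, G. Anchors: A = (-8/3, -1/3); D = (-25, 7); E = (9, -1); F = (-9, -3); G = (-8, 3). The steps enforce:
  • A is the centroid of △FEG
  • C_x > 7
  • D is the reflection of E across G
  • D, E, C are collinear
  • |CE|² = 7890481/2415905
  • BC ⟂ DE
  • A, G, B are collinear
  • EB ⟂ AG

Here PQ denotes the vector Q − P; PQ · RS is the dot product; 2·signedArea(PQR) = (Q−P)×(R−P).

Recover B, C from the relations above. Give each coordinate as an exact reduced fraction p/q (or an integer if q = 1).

B = (536/89, -513/89)
C = (196552/27145, -15909/27145)

1. B_x = 536/89  [A, G, B are collinear ∩ EB ⟂ AG]
2. B_y = -513/89  [A, G, B are collinear ∩ EB ⟂ AG]
   → B = (536/89, -513/89)
3. C_x = 196552/27145  [D, E, C are collinear ∩ BC ⟂ DE]
4. C_y = -15909/27145  [D, E, C are collinear ∩ BC ⟂ DE]
   → C = (196552/27145, -15909/27145)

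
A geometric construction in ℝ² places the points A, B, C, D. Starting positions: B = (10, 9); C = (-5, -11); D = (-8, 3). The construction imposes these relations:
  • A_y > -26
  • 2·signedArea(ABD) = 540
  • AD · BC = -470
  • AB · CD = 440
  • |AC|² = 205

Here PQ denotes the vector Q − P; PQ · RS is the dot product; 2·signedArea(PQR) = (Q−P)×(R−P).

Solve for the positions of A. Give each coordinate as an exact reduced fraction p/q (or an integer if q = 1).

A = (-2, -25)

1. A_x = -2  [2·signedArea(ABD) = 540 ∩ AB · CD = 440]
2. A_y = -25  [2·signedArea(ABD) = 540 ∩ AB · CD = 440]
   → A = (-2, -25)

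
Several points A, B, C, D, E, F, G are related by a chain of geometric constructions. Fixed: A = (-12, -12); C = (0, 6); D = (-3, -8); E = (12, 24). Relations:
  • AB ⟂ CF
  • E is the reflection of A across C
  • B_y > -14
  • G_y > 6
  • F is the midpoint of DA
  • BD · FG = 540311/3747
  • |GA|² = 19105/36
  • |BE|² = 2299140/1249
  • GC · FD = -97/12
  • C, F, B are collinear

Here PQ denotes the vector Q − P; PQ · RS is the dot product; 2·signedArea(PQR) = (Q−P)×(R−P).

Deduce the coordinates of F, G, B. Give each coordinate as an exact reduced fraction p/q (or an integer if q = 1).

B = (-11340/1249, -16698/1249)
F = (-15/2, -10)
G = (3/2, 20/3)

1. F_x = -15/2  [F is the midpoint of DA]
2. F_y = -10  [F is the midpoint of DA]
   → F = (-15/2, -10)
3. G_x = 3/2  [line -9/2·x + -2·y + 241/12 = 0 ∩ |GA|² = 19105/36]
4. G_y = 20/3  [line -9/2·x + -2·y + 241/12 = 0 ∩ |GA|² = 19105/36]
   → G = (3/2, 20/3)
5. B_x = -11340/1249  [C, F, B are collinear ∩ AB ⟂ CF]
6. B_y = -16698/1249  [C, F, B are collinear ∩ AB ⟂ CF]
   → B = (-11340/1249, -16698/1249)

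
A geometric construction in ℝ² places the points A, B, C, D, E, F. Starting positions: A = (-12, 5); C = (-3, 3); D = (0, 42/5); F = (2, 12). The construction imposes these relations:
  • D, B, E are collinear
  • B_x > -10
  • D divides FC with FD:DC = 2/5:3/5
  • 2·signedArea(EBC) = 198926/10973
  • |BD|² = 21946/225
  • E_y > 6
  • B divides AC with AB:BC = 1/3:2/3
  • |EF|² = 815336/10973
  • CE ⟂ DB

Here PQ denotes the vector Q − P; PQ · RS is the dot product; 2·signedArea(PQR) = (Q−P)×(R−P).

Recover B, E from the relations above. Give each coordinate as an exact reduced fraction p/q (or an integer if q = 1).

1. B_x = -9  [B divides AC with AB:BC = 1/3:2/3]
2. B_y = 13/3  [B divides AC with AB:BC = 1/3:2/3]
   → B = (-9, 13/3)
3. E_x = -49572/10973  [D, B, E are collinear ∩ CE ⟂ DB]
4. E_y = 69774/10973  [D, B, E are collinear ∩ CE ⟂ DB]
   → E = (-49572/10973, 69774/10973)

B = (-9, 13/3)
E = (-49572/10973, 69774/10973)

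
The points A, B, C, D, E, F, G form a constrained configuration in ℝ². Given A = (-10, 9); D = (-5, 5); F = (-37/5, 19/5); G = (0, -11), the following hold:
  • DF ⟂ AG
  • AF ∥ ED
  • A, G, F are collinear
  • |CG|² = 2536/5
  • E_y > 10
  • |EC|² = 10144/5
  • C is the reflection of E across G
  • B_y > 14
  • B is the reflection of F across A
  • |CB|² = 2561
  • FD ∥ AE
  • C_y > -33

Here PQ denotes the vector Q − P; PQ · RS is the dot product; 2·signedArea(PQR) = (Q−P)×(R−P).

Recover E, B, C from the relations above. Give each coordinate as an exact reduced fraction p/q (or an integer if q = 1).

1. E_x = -38/5  [AF ∥ ED ∩ FD ∥ AE]
2. E_y = 51/5  [AF ∥ ED ∩ FD ∥ AE]
   → E = (-38/5, 51/5)
3. B_x = -63/5  [B is the reflection of F across A]
4. B_y = 71/5  [B is the reflection of F across A]
   → B = (-63/5, 71/5)
5. C_x = 38/5  [C is the reflection of E across G]
6. C_y = -161/5  [C is the reflection of E across G]
   → C = (38/5, -161/5)

B = (-63/5, 71/5)
C = (38/5, -161/5)
E = (-38/5, 51/5)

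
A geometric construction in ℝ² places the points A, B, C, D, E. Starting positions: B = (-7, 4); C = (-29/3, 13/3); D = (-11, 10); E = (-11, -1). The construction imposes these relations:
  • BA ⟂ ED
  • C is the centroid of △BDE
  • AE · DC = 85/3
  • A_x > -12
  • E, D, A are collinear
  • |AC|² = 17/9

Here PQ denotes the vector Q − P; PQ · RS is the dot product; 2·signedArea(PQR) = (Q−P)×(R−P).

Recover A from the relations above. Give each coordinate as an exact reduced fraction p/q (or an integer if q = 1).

A = (-11, 4)

1. A_x = -11  [E, D, A are collinear ∩ BA ⟂ ED]
2. A_y = 4  [E, D, A are collinear ∩ BA ⟂ ED]
   → A = (-11, 4)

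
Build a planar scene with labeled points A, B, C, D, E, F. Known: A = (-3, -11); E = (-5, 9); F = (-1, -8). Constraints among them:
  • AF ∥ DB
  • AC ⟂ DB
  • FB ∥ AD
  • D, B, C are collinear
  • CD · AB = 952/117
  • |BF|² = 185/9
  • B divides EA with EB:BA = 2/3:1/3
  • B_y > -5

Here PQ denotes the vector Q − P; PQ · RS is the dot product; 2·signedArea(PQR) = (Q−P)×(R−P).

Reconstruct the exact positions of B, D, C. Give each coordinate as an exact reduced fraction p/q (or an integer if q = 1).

B = (-11/3, -13/3)
C = (-85/13, -337/39)
D = (-17/3, -22/3)

1. B_x = -11/3  [B divides EA with EB:BA = 2/3:1/3]
2. B_y = -13/3  [B divides EA with EB:BA = 2/3:1/3]
   → B = (-11/3, -13/3)
3. D_x = -17/3  [AF ∥ DB ∩ FB ∥ AD]
4. D_y = -22/3  [AF ∥ DB ∩ FB ∥ AD]
   → D = (-17/3, -22/3)
5. C_x = -85/13  [D, B, C are collinear ∩ AC ⟂ DB]
6. C_y = -337/39  [D, B, C are collinear ∩ AC ⟂ DB]
   → C = (-85/13, -337/39)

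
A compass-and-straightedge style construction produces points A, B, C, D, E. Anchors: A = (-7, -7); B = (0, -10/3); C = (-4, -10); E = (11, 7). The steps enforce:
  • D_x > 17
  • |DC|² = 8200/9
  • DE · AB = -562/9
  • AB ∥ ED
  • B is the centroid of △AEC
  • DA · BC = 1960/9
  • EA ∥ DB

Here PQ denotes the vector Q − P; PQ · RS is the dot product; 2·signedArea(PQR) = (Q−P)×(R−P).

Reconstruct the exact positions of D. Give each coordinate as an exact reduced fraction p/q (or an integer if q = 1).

1. D_x = 18  [EA ∥ DB ∩ AB ∥ ED]
2. D_y = 32/3  [EA ∥ DB ∩ AB ∥ ED]
   → D = (18, 32/3)

D = (18, 32/3)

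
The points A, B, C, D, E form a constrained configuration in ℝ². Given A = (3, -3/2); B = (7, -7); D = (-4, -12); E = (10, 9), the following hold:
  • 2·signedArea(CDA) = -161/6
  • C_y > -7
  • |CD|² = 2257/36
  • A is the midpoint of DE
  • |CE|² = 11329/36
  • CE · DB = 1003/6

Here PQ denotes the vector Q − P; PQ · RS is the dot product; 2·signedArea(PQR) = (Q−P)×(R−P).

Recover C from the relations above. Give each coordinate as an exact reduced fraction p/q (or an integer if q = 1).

1. C_x = 2  [2·signedArea(CDA) = -161/6 ∩ CE · DB = 1003/6]
2. C_y = -41/6  [2·signedArea(CDA) = -161/6 ∩ CE · DB = 1003/6]
   → C = (2, -41/6)

C = (2, -41/6)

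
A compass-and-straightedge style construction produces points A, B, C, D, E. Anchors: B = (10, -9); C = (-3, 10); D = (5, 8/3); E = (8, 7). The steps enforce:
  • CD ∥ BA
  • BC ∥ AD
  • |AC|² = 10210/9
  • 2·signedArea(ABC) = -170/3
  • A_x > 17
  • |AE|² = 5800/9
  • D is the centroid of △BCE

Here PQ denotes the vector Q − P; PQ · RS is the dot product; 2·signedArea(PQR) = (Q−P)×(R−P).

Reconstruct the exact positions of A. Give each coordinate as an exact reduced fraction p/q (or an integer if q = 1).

1. A_x = 18  [BC ∥ AD ∩ CD ∥ BA]
2. A_y = -49/3  [BC ∥ AD ∩ CD ∥ BA]
   → A = (18, -49/3)

A = (18, -49/3)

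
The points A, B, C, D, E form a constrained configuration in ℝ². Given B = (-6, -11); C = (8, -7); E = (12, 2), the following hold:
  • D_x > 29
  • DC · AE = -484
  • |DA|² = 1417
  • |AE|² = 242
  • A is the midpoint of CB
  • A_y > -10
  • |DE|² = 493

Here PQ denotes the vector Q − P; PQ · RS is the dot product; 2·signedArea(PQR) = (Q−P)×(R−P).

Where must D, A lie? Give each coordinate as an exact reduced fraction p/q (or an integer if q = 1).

1. A_x = 1  [A is the midpoint of CB]
2. A_y = -9  [A is the midpoint of CB]
   → A = (1, -9)
3. D_x = 30  [line -11·x + -11·y + 495 = 0 ∩ |DA|² = 1417]
4. D_y = 15  [line -11·x + -11·y + 495 = 0 ∩ |DA|² = 1417]
   → D = (30, 15)

A = (1, -9)
D = (30, 15)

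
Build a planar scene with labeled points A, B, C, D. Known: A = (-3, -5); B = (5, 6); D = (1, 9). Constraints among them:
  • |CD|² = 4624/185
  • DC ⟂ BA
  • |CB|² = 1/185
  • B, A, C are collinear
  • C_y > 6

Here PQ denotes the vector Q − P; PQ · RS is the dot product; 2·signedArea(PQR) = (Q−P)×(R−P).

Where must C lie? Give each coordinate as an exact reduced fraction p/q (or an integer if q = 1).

1. C_x = 933/185  [B, A, C are collinear ∩ DC ⟂ BA]
2. C_y = 1121/185  [B, A, C are collinear ∩ DC ⟂ BA]
   → C = (933/185, 1121/185)

C = (933/185, 1121/185)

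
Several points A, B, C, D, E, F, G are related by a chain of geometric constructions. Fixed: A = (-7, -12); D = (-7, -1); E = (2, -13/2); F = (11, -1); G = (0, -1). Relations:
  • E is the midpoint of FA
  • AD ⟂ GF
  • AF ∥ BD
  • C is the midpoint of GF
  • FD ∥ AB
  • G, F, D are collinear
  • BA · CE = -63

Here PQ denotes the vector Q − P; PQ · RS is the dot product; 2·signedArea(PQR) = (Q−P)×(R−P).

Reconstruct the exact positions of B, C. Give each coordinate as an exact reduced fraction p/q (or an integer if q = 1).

B = (-25, -12)
C = (11/2, -1)

1. B_x = -25  [AF ∥ BD ∩ FD ∥ AB]
2. B_y = -12  [AF ∥ BD ∩ FD ∥ AB]
   → B = (-25, -12)
3. C_x = 11/2  [C is the midpoint of GF]
4. C_y = -1  [C is the midpoint of GF]
   → C = (11/2, -1)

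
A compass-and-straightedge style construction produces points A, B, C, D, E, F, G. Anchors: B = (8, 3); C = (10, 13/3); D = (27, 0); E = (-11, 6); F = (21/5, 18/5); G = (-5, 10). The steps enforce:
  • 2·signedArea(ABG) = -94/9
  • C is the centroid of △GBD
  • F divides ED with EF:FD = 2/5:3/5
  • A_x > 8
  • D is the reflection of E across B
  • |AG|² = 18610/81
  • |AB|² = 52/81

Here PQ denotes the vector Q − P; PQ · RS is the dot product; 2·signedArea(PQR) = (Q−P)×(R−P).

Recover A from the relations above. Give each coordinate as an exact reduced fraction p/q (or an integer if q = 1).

A = (26/3, 31/9)

1. A_x = 26/3  [line -7·x + -13·y + 949/9 = 0 ∩ |AG|² = 18610/81]
2. A_y = 31/9  [line -7·x + -13·y + 949/9 = 0 ∩ |AG|² = 18610/81]
   → A = (26/3, 31/9)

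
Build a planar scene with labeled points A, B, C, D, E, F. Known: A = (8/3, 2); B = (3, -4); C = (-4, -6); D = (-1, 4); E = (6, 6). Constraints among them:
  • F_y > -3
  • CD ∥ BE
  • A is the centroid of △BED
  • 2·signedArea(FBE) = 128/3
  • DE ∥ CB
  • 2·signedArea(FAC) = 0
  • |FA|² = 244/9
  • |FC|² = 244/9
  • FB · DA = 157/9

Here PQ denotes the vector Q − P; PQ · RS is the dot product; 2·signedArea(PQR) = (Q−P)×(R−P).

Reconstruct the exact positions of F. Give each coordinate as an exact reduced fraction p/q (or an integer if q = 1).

F = (-2/3, -2)

1. F_x = -2/3  [2·signedArea(FAC) = 0 ∩ FB · DA = 157/9]
2. F_y = -2  [2·signedArea(FAC) = 0 ∩ FB · DA = 157/9]
   → F = (-2/3, -2)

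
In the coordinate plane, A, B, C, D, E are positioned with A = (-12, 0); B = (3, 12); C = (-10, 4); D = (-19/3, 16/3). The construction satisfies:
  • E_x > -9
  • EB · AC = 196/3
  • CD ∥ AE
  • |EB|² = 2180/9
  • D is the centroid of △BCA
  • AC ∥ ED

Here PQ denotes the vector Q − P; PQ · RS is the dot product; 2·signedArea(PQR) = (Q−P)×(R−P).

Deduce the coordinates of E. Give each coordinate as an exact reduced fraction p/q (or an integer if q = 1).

1. E_x = -25/3  [AC ∥ ED ∩ CD ∥ AE]
2. E_y = 4/3  [AC ∥ ED ∩ CD ∥ AE]
   → E = (-25/3, 4/3)

E = (-25/3, 4/3)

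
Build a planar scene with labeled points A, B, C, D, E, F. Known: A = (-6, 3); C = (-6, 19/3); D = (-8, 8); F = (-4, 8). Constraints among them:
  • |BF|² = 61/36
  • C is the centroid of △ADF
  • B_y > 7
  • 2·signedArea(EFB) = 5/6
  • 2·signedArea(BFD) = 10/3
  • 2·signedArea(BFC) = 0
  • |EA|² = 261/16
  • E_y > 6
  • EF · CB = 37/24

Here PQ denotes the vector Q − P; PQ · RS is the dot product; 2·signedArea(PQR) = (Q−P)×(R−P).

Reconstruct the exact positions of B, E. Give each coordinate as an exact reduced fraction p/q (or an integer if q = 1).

B = (-5, 43/6)
E = (-9/2, 27/4)

1. B_x = -5  [2·signedArea(BFC) = 0 ∩ 2·signedArea(BFD) = 10/3]
2. B_y = 43/6  [2·signedArea(BFC) = 0 ∩ 2·signedArea(BFD) = 10/3]
   → B = (-5, 43/6)
3. E_x = -9/2  [EF · CB = 37/24 ∩ 2·signedArea(EFB) = 5/6]
4. E_y = 27/4  [EF · CB = 37/24 ∩ 2·signedArea(EFB) = 5/6]
   → E = (-9/2, 27/4)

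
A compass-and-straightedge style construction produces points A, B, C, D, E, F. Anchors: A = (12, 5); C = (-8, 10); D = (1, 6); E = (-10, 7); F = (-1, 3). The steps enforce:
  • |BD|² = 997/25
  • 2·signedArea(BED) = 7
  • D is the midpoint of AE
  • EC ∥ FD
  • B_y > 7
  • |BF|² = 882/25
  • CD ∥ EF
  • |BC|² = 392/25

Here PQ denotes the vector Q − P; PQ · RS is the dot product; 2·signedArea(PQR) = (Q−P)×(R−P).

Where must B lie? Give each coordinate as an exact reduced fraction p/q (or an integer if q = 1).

B = (-26/5, 36/5)

1. B_x = -26/5  [line 1·x + 11·y + -74 = 0 ∩ |BF|² = 882/25]
2. B_y = 36/5  [line 1·x + 11·y + -74 = 0 ∩ |BF|² = 882/25]
   → B = (-26/5, 36/5)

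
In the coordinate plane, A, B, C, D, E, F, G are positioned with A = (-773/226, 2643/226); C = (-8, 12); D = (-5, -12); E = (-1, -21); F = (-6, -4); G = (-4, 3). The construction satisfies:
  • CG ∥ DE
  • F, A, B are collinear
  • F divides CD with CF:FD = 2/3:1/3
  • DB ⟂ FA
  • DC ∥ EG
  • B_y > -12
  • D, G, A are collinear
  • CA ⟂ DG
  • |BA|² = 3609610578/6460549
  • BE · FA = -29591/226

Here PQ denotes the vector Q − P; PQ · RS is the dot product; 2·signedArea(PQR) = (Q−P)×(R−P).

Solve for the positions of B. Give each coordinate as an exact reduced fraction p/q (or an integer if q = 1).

B = (-93729907/12921098, -150266163/12921098)

1. B_x = -93729907/12921098  [F, A, B are collinear ∩ DB ⟂ FA]
2. B_y = -150266163/12921098  [F, A, B are collinear ∩ DB ⟂ FA]
   → B = (-93729907/12921098, -150266163/12921098)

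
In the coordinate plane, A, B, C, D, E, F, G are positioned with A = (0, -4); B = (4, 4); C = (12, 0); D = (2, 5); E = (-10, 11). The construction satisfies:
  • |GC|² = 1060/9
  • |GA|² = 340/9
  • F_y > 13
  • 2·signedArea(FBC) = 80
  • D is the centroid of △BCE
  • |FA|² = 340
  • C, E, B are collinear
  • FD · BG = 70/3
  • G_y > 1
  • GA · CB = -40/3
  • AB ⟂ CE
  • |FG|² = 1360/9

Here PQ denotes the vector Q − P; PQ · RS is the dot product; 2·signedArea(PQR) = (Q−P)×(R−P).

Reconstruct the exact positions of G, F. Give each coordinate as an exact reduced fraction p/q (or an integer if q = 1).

F = (4, 14)
G = (4/3, 2)

1. G_x = 4/3  [line 8·x + -4·y + -8/3 = 0 ∩ |GA|² = 340/9]
2. G_y = 2  [line 8·x + -4·y + -8/3 = 0 ∩ |GA|² = 340/9]
   → G = (4/3, 2)
3. F_x = 4  [2·signedArea(FBC) = 80 ∩ FD · BG = 70/3]
4. F_y = 14  [2·signedArea(FBC) = 80 ∩ FD · BG = 70/3]
   → F = (4, 14)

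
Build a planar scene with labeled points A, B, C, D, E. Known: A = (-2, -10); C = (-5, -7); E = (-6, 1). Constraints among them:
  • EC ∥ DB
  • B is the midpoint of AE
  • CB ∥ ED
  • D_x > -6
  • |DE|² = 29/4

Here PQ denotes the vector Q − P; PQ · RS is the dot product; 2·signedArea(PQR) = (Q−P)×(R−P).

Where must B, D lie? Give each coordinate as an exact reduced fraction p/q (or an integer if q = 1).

B = (-4, -9/2)
D = (-5, 7/2)

1. B_x = -4  [B is the midpoint of AE]
2. B_y = -9/2  [B is the midpoint of AE]
   → B = (-4, -9/2)
3. D_x = -5  [EC ∥ DB ∩ CB ∥ ED]
4. D_y = 7/2  [EC ∥ DB ∩ CB ∥ ED]
   → D = (-5, 7/2)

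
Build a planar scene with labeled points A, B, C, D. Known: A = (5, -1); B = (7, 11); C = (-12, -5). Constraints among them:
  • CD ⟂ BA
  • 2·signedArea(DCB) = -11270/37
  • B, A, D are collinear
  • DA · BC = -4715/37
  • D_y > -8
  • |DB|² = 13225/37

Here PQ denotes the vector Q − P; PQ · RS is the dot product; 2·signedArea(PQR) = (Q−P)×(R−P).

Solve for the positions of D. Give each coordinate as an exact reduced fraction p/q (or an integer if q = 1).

D = (144/37, -283/37)

1. D_x = 144/37  [B, A, D are collinear ∩ CD ⟂ BA]
2. D_y = -283/37  [B, A, D are collinear ∩ CD ⟂ BA]
   → D = (144/37, -283/37)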